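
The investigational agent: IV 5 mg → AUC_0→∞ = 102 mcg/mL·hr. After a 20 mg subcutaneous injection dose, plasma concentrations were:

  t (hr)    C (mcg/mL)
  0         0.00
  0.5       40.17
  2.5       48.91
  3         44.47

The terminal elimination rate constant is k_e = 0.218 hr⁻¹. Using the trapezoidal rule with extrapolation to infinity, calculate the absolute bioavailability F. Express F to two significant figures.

Trapezoidal AUC_0→3 (subcutaneous injection):
  [0→0.5]: (0.00+40.17)/2 × 0.5 = 10.0425
  [0.5→2.5]: (40.17+48.91)/2 × 2 = 89.08
  [2.5→3]: (48.91+44.47)/2 × 0.5 = 23.345
  Sum = 122.4675 mcg/mL·hr
Tail: C_last/k_e = 44.47/0.218 = 203.991
AUC_0→∞ (subcutaneous injection) = 122.4675 + 203.991 = 326.4585 mcg/mL·hr
F = (AUC_ev/D_ev)/(AUC_iv/D_iv) = (326.4585/20)/(102/5) = 16.322925/20.4 = 0.8001

F = 0.80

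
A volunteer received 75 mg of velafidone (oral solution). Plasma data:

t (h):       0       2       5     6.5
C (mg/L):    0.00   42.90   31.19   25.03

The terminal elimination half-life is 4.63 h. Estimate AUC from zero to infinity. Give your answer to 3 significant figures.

AUC = 363 mg/L·h

Trapezoidal AUC_0→6.5:
  [0→2]: (0.00+42.90)/2 × 2 = 42.9
  [2→5]: (42.90+31.19)/2 × 3 = 111.135
  [5→6.5]: (31.19+25.03)/2 × 1.5 = 42.165
  Sum = 196.2 mg/L·h
k_e = ln2 / t½ = 0.693147 / 4.63 = 0.1497 h^-1
Extrapolated tail: C_last / k_e = 25.03 / 0.1497 = 167.201
AUC_0→∞ = 196.2 + 167.201 = 363.401 mg/L·h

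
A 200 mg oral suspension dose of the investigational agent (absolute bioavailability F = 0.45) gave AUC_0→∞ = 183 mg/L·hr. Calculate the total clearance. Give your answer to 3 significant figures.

CL = 0.492 L/hr

CL = F × Dose / AUC_0→∞
   = 0.45 × 200 / 183 = 0.491803 L/hr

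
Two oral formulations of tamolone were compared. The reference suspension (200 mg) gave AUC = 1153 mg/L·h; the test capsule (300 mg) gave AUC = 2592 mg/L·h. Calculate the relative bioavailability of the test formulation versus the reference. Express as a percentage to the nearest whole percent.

F_rel = 150%

F_rel = (AUC_test/D_test) / (AUC_ref/D_ref)
      = (2592/300) / (1153/200)
      = 8.64 / 5.765 = 1.4987 = 149.87%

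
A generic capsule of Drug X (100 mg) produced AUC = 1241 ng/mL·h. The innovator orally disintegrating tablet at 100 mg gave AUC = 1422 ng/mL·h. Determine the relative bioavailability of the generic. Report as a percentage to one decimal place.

F_rel = (AUC_test/D_test) / (AUC_ref/D_ref)
      = (1241/100) / (1422/100)
      = 12.41 / 14.22 = 0.8727 = 87.27%

F_rel = 87.3%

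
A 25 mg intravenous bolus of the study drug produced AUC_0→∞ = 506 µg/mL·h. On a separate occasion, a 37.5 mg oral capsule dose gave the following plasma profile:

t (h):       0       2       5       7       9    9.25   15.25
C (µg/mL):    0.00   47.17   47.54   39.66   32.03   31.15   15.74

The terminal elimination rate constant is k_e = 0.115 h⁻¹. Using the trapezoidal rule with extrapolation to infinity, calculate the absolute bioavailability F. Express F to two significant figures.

F = 0.83

Trapezoidal AUC_0→15.25 (oral capsule):
  [0→2]: (0.00+47.17)/2 × 2 = 47.17
  [2→5]: (47.17+47.54)/2 × 3 = 142.065
  [5→7]: (47.54+39.66)/2 × 2 = 87.2
  [7→9]: (39.66+32.03)/2 × 2 = 71.69
  [9→9.25]: (32.03+31.15)/2 × 0.25 = 7.8975
  [9.25→15.25]: (31.15+15.74)/2 × 6 = 140.67
  Sum = 496.6925 µg/mL·h
Tail: C_last/k_e = 15.74/0.115 = 136.870
AUC_0→∞ (oral capsule) = 496.6925 + 136.870 = 633.5625 µg/mL·h
F = (AUC_ev/D_ev)/(AUC_iv/D_iv) = (633.5625/37.5)/(506/25) = 16.895/20.24 = 0.8347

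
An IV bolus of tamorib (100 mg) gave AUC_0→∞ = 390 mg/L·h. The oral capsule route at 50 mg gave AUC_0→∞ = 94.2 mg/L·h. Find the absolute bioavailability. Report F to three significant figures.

F = 0.483

F = (AUC_ev / D_ev) / (AUC_iv / D_iv)
  = (94.2/50) / (390/100)
  = 1.884 / 3.9 = 0.4831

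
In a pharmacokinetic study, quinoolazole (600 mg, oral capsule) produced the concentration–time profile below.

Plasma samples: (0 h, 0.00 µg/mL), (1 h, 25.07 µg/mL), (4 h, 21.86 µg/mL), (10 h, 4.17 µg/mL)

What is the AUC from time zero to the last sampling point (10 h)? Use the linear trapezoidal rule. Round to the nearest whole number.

AUC = 161 µg/mL·h

Trapezoidal AUC_0→10:
  [0→1]: (0.00+25.07)/2 × 1 = 12.535
  [1→4]: (25.07+21.86)/2 × 3 = 70.395
  [4→10]: (21.86+4.17)/2 × 6 = 78.09
  Sum = 161.02 µg/mL·h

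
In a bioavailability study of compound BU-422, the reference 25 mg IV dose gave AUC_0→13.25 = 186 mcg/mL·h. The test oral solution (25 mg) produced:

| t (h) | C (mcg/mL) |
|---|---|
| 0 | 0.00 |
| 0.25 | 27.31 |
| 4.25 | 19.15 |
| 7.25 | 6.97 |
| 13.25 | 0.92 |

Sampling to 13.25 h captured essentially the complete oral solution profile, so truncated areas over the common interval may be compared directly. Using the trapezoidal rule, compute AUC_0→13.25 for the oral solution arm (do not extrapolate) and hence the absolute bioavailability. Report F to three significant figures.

F = 0.856

Trapezoidal AUC_0→13.25 (oral solution):
  [0→0.25]: (0.00+27.31)/2 × 0.25 = 3.41375
  [0.25→4.25]: (27.31+19.15)/2 × 4 = 92.92
  [4.25→7.25]: (19.15+6.97)/2 × 3 = 39.18
  [7.25→13.25]: (6.97+0.92)/2 × 6 = 23.67
  Sum = 159.18375 mcg/mL·h
F = (AUC_ev/D_ev)/(AUC_iv/D_iv) = (159.18375/25)/(186/25) = 6.36735/7.44 = 0.8558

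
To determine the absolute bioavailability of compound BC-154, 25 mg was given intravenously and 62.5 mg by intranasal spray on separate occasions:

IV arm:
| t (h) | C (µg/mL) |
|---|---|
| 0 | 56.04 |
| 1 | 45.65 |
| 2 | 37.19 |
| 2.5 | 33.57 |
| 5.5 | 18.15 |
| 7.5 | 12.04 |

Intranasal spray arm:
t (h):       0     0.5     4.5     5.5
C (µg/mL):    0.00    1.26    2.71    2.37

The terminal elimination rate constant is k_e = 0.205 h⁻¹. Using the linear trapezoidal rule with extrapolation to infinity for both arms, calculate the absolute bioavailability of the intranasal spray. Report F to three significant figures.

Trapezoidal AUC_0→7.5 (IV):
  [0→1]: (56.04+45.65)/2 × 1 = 50.845
  [1→2]: (45.65+37.19)/2 × 1 = 41.42
  [2→2.5]: (37.19+33.57)/2 × 0.5 = 17.69
  [2.5→5.5]: (33.57+18.15)/2 × 3 = 77.58
  [5.5→7.5]: (18.15+12.04)/2 × 2 = 30.19
  Sum = 217.725 µg/mL·h
IV tail: 12.04/0.205 = 58.732; AUC_iv,0→∞ = 217.725 + 58.732 = 276.457 µg/mL·h
Trapezoidal AUC_0→5.5 (intranasal spray):
  [0→0.5]: (0.00+1.26)/2 × 0.5 = 0.315
  [0.5→4.5]: (1.26+2.71)/2 × 4 = 7.94
  [4.5→5.5]: (2.71+2.37)/2 × 1 = 2.54
  Sum = 10.795 µg/mL·h
intranasal spray tail: 2.37/0.205 = 11.561; AUC_ev,0→∞ = 10.795 + 11.561 = 22.356 µg/mL·h
F = (AUC_ev/D_ev)/(AUC_iv/D_iv) = (22.356/62.5)/(276.457/25) = 0.357696/11.05828 = 0.0323

F = 0.0323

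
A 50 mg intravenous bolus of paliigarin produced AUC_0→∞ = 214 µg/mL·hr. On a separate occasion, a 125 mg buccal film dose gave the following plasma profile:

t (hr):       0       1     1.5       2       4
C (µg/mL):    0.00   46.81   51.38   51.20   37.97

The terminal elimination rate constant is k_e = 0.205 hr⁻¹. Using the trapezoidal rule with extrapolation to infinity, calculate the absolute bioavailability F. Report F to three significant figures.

Trapezoidal AUC_0→4 (buccal film):
  [0→1]: (0.00+46.81)/2 × 1 = 23.405
  [1→1.5]: (46.81+51.38)/2 × 0.5 = 24.5475
  [1.5→2]: (51.38+51.20)/2 × 0.5 = 25.645
  [2→4]: (51.20+37.97)/2 × 2 = 89.17
  Sum = 162.7675 µg/mL·hr
Tail: C_last/k_e = 37.97/0.205 = 185.220
AUC_0→∞ (buccal film) = 162.7675 + 185.220 = 347.9875 µg/mL·hr
F = (AUC_ev/D_ev)/(AUC_iv/D_iv) = (347.9875/125)/(214/50) = 2.7839/4.28 = 0.6504

F = 0.650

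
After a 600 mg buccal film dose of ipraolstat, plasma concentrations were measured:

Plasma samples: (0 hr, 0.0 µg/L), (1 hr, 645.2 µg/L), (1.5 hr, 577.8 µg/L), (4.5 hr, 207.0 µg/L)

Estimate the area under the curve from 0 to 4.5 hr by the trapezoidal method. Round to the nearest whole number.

AUC = 1806 µg/L·hr

Trapezoidal AUC_0→4.5:
  [0→1]: (0.0+645.2)/2 × 1 = 322.6
  [1→1.5]: (645.2+577.8)/2 × 0.5 = 305.75
  [1.5→4.5]: (577.8+207.0)/2 × 3 = 1177.2
  Sum = 1805.55 µg/L·hr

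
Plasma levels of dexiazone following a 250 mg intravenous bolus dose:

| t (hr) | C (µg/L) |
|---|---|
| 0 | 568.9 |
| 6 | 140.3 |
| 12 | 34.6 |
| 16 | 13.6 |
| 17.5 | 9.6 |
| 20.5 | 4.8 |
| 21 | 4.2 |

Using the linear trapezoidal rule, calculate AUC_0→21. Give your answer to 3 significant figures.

Trapezoidal AUC_0→21:
  [0→6]: (568.9+140.3)/2 × 6 = 2127.6
  [6→12]: (140.3+34.6)/2 × 6 = 524.7
  [12→16]: (34.6+13.6)/2 × 4 = 96.4
  [16→17.5]: (13.6+9.6)/2 × 1.5 = 17.4
  [17.5→20.5]: (9.6+4.8)/2 × 3 = 21.6
  [20.5→21]: (4.8+4.2)/2 × 0.5 = 2.25
  Sum = 2789.95 µg/L·hr

AUC = 2790 µg/L·hr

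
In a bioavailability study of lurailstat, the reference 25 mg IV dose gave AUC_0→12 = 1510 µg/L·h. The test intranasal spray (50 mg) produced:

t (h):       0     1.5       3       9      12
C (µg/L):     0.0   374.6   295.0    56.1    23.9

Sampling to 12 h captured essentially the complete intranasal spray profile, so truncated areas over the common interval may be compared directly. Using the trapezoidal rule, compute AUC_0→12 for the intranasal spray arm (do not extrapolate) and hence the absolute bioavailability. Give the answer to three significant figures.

F = 0.648

Trapezoidal AUC_0→12 (intranasal spray):
  [0→1.5]: (0.0+374.6)/2 × 1.5 = 280.95
  [1.5→3]: (374.6+295.0)/2 × 1.5 = 502.2
  [3→9]: (295.0+56.1)/2 × 6 = 1053.3
  [9→12]: (56.1+23.9)/2 × 3 = 120.0
  Sum = 1956.45 µg/L·h
F = (AUC_ev/D_ev)/(AUC_iv/D_iv) = (1956.45/50)/(1510/25) = 39.129/60.4 = 0.6478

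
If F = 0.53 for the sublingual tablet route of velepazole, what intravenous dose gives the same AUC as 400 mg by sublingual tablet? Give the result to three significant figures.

Systemic exposure from an extravascular dose = F × D_ev, so the equivalent IV dose is F × D_ev.
D_iv = F × D_ev = 0.53 × 400 = 212 mg

D_iv = 212 mg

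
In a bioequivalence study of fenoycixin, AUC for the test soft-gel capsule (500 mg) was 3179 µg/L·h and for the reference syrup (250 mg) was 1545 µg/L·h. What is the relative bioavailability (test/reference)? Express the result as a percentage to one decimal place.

F_rel = (AUC_test/D_test) / (AUC_ref/D_ref)
      = (3179/500) / (1545/250)
      = 6.358 / 6.18 = 1.0288 = 102.88%

F_rel = 102.9%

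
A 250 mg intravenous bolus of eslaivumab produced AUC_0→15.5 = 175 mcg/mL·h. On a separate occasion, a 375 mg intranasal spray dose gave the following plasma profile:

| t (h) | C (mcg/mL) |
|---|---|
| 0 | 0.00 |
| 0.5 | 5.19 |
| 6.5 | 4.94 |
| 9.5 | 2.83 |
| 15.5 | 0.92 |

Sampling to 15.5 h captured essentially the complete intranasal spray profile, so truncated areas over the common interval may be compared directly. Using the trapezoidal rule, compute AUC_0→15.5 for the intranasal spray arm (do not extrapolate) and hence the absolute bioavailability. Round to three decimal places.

F = 0.208

Trapezoidal AUC_0→15.5 (intranasal spray):
  [0→0.5]: (0.00+5.19)/2 × 0.5 = 1.2975
  [0.5→6.5]: (5.19+4.94)/2 × 6 = 30.39
  [6.5→9.5]: (4.94+2.83)/2 × 3 = 11.655
  [9.5→15.5]: (2.83+0.92)/2 × 6 = 11.25
  Sum = 54.5925 mcg/mL·h
F = (AUC_ev/D_ev)/(AUC_iv/D_iv) = (54.5925/375)/(175/250) = 0.14558/0.7 = 0.2080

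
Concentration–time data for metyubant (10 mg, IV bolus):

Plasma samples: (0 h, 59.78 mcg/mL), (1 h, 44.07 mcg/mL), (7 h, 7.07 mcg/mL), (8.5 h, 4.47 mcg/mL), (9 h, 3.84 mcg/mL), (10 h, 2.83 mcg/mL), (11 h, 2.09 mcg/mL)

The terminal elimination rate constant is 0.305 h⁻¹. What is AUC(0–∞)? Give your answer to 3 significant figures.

AUC = 229 mcg/mL·h

Trapezoidal AUC_0→11:
  [0→1]: (59.78+44.07)/2 × 1 = 51.925
  [1→7]: (44.07+7.07)/2 × 6 = 153.42
  [7→8.5]: (7.07+4.47)/2 × 1.5 = 8.655
  [8.5→9]: (4.47+3.84)/2 × 0.5 = 2.0775
  [9→10]: (3.84+2.83)/2 × 1 = 3.335
  [10→11]: (2.83+2.09)/2 × 1 = 2.46
  Sum = 221.8725 mcg/mL·h
Extrapolated tail: C_last / k_e = 2.09 / 0.305 = 6.852
AUC_0→∞ = 221.8725 + 6.852 = 228.7245 mcg/mL·h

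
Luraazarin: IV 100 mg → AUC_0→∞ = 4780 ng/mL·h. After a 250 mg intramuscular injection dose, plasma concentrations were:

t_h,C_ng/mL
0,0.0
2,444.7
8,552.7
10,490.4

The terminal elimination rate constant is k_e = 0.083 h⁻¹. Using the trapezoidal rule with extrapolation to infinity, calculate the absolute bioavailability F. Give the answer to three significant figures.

Trapezoidal AUC_0→10 (intramuscular injection):
  [0→2]: (0.0+444.7)/2 × 2 = 444.7
  [2→8]: (444.7+552.7)/2 × 6 = 2992.2
  [8→10]: (552.7+490.4)/2 × 2 = 1043.1
  Sum = 4480.0 ng/mL·h
Tail: C_last/k_e = 490.4/0.083 = 5908.434
AUC_0→∞ (intramuscular injection) = 4480.0 + 5908.434 = 10388.434 ng/mL·h
F = (AUC_ev/D_ev)/(AUC_iv/D_iv) = (10388.434/250)/(4780/100) = 41.553736/47.8 = 0.8693

F = 0.869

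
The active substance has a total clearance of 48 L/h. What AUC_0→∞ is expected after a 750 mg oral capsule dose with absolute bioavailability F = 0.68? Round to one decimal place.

AUC_0→∞ = F × Dose / CL
        = 0.68 × 750 / 48 = 10.625 mg/L·h

AUC = 10.6 mg/L·h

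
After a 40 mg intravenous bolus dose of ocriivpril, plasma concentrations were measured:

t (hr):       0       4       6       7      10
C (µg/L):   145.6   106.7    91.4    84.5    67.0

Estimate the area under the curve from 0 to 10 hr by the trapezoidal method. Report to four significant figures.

AUC = 1018 µg/L·hr

Trapezoidal AUC_0→10:
  [0→4]: (145.6+106.7)/2 × 4 = 504.6
  [4→6]: (106.7+91.4)/2 × 2 = 198.1
  [6→7]: (91.4+84.5)/2 × 1 = 87.95
  [7→10]: (84.5+67.0)/2 × 3 = 227.25
  Sum = 1017.9 µg/L·hr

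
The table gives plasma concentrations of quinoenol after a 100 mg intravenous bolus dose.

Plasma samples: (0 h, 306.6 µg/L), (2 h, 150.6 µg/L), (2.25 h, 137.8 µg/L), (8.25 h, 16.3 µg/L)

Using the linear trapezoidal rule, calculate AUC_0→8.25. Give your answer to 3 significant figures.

Trapezoidal AUC_0→8.25:
  [0→2]: (306.6+150.6)/2 × 2 = 457.2
  [2→2.25]: (150.6+137.8)/2 × 0.25 = 36.05
  [2.25→8.25]: (137.8+16.3)/2 × 6 = 462.3
  Sum = 955.55 µg/L·h

AUC = 956 µg/L·h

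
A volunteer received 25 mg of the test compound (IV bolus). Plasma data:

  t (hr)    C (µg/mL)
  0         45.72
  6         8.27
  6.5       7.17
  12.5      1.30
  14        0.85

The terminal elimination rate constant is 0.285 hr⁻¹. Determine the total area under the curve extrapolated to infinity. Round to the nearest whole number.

AUC = 196 µg/mL·hr

Trapezoidal AUC_0→14:
  [0→6]: (45.72+8.27)/2 × 6 = 161.97
  [6→6.5]: (8.27+7.17)/2 × 0.5 = 3.86
  [6.5→12.5]: (7.17+1.30)/2 × 6 = 25.41
  [12.5→14]: (1.30+0.85)/2 × 1.5 = 1.6125
  Sum = 192.8525 µg/mL·hr
Extrapolated tail: C_last / k_e = 0.85 / 0.285 = 2.982
AUC_0→∞ = 192.8525 + 2.982 = 195.8345 µg/mL·hr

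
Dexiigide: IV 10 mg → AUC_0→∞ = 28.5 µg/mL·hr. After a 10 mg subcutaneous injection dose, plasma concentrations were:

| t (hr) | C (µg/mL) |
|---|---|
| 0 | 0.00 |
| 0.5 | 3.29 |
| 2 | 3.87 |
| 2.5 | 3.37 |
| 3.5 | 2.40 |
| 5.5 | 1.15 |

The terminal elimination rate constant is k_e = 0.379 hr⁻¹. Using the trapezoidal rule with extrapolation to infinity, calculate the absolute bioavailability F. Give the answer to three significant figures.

Trapezoidal AUC_0→5.5 (subcutaneous injection):
  [0→0.5]: (0.00+3.29)/2 × 0.5 = 0.8225
  [0.5→2]: (3.29+3.87)/2 × 1.5 = 5.37
  [2→2.5]: (3.87+3.37)/2 × 0.5 = 1.81
  [2.5→3.5]: (3.37+2.40)/2 × 1 = 2.885
  [3.5→5.5]: (2.40+1.15)/2 × 2 = 3.55
  Sum = 14.4375 µg/mL·hr
Tail: C_last/k_e = 1.15/0.379 = 3.034
AUC_0→∞ (subcutaneous injection) = 14.4375 + 3.034 = 17.4715 µg/mL·hr
F = (AUC_ev/D_ev)/(AUC_iv/D_iv) = (17.4715/10)/(28.5/10) = 1.74715/2.85 = 0.6130

F = 0.613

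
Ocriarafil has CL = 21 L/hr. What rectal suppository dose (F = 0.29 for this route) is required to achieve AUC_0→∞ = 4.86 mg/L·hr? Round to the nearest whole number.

Dose = 352 mg

Dose = CL × AUC_0→∞ / F
     = 21 × 4.86 / 0.29 = 351.931 mg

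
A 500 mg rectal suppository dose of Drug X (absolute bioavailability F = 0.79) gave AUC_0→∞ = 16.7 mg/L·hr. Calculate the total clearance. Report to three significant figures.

CL = F × Dose / AUC_0→∞
   = 0.79 × 500 / 16.7 = 23.6527 L/hr

CL = 23.7 L/hr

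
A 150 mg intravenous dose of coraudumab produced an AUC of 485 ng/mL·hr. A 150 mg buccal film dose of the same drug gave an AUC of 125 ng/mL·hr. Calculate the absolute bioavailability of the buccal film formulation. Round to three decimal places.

F = (AUC_ev / D_ev) / (AUC_iv / D_iv)
  = (125/150) / (485/150)
  = 0.833333 / 3.23333 = 0.2577

F = 0.258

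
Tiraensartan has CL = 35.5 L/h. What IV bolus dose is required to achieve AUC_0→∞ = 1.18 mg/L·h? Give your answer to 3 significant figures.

Dose_iv = CL × AUC_0→∞
     = 35.5 × 1.18 = 41.89 mg

Dose = 41.9 mg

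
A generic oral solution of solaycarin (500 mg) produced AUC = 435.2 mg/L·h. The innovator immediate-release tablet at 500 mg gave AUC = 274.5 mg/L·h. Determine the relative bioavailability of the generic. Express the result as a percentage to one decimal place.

F_rel = (AUC_test/D_test) / (AUC_ref/D_ref)
      = (435.2/500) / (274.5/500)
      = 0.8704 / 0.549 = 1.5854 = 158.54%

F_rel = 158.5%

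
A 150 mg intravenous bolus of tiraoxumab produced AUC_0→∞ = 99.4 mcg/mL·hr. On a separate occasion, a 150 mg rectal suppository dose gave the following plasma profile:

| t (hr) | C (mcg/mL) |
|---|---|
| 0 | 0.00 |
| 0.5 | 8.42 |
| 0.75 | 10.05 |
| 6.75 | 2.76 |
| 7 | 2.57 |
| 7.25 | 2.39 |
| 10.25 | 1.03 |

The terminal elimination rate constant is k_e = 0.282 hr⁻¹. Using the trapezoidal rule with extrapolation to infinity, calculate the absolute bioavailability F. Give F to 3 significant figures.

F = 0.532

Trapezoidal AUC_0→10.25 (rectal suppository):
  [0→0.5]: (0.00+8.42)/2 × 0.5 = 2.105
  [0.5→0.75]: (8.42+10.05)/2 × 0.25 = 2.30875
  [0.75→6.75]: (10.05+2.76)/2 × 6 = 38.43
  [6.75→7]: (2.76+2.57)/2 × 0.25 = 0.66625
  [7→7.25]: (2.57+2.39)/2 × 0.25 = 0.62
  [7.25→10.25]: (2.39+1.03)/2 × 3 = 5.13
  Sum = 49.26 mcg/mL·hr
Tail: C_last/k_e = 1.03/0.282 = 3.652
AUC_0→∞ (rectal suppository) = 49.26 + 3.652 = 52.912 mcg/mL·hr
F = (AUC_ev/D_ev)/(AUC_iv/D_iv) = (52.912/150)/(99.4/150) = 0.352747/0.662667 = 0.5323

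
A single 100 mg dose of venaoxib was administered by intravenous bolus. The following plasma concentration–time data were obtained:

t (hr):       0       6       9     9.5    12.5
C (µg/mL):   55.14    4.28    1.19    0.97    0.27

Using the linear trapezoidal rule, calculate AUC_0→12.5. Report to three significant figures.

AUC = 189 µg/mL·hr

Trapezoidal AUC_0→12.5:
  [0→6]: (55.14+4.28)/2 × 6 = 178.26
  [6→9]: (4.28+1.19)/2 × 3 = 8.205
  [9→9.5]: (1.19+0.97)/2 × 0.5 = 0.54
  [9.5→12.5]: (0.97+0.27)/2 × 3 = 1.86
  Sum = 188.865 µg/mL·hr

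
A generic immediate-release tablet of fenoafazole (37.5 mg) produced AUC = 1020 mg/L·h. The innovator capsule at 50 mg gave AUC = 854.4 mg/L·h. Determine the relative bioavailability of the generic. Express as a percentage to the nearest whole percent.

F_rel = 159%

F_rel = (AUC_test/D_test) / (AUC_ref/D_ref)
      = (1020/37.5) / (854.4/50)
      = 27.2 / 17.088 = 1.5918 = 159.18%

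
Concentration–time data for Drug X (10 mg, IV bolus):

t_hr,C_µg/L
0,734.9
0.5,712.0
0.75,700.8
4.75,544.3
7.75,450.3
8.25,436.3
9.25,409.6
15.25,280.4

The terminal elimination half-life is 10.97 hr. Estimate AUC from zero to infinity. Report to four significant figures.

AUC = 11670 µg/L·hr

Trapezoidal AUC_0→15.25:
  [0→0.5]: (734.9+712.0)/2 × 0.5 = 361.725
  [0.5→0.75]: (712.0+700.8)/2 × 0.25 = 176.6
  [0.75→4.75]: (700.8+544.3)/2 × 4 = 2490.2
  [4.75→7.75]: (544.3+450.3)/2 × 3 = 1491.9
  [7.75→8.25]: (450.3+436.3)/2 × 0.5 = 221.65
  [8.25→9.25]: (436.3+409.6)/2 × 1 = 422.95
  [9.25→15.25]: (409.6+280.4)/2 × 6 = 2070.0
  Sum = 7235.025 µg/L·hr
k_e = ln2 / t½ = 0.693147 / 10.97 = 0.0632 hr^-1
Extrapolated tail: C_last / k_e = 280.4 / 0.0632 = 4436.709
AUC_0→∞ = 7235.025 + 4436.709 = 11671.734 µg/L·hr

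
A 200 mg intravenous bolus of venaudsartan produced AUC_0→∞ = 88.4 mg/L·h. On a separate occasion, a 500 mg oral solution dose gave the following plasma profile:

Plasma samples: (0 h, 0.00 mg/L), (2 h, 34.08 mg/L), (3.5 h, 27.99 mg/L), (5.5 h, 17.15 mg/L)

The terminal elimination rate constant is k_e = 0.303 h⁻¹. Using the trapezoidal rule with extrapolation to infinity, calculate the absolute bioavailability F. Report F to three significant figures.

F = 0.825

Trapezoidal AUC_0→5.5 (oral solution):
  [0→2]: (0.00+34.08)/2 × 2 = 34.08
  [2→3.5]: (34.08+27.99)/2 × 1.5 = 46.5525
  [3.5→5.5]: (27.99+17.15)/2 × 2 = 45.14
  Sum = 125.7725 mg/L·h
Tail: C_last/k_e = 17.15/0.303 = 56.601
AUC_0→∞ (oral solution) = 125.7725 + 56.601 = 182.3735 mg/L·h
F = (AUC_ev/D_ev)/(AUC_iv/D_iv) = (182.3735/500)/(88.4/200) = 0.364747/0.442 = 0.8252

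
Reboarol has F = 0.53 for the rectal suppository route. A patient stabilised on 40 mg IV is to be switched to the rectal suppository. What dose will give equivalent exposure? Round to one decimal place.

For equal systemic exposure: F × D_ev = D_iv
D_ev = D_iv / F = 40 / 0.53 = 75.4717 mg

D_rectal = 75.5 mg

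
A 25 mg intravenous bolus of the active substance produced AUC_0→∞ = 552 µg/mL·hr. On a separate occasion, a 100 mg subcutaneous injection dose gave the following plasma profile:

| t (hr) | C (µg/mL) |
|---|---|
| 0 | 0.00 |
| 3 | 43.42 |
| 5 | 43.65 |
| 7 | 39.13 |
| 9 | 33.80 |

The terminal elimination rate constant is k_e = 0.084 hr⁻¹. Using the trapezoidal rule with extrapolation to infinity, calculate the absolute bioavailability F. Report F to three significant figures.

Trapezoidal AUC_0→9 (subcutaneous injection):
  [0→3]: (0.00+43.42)/2 × 3 = 65.13
  [3→5]: (43.42+43.65)/2 × 2 = 87.07
  [5→7]: (43.65+39.13)/2 × 2 = 82.78
  [7→9]: (39.13+33.80)/2 × 2 = 72.93
  Sum = 307.91 µg/mL·hr
Tail: C_last/k_e = 33.80/0.084 = 402.381
AUC_0→∞ (subcutaneous injection) = 307.91 + 402.381 = 710.291 µg/mL·hr
F = (AUC_ev/D_ev)/(AUC_iv/D_iv) = (710.291/100)/(552/25) = 7.10291/22.08 = 0.3217

F = 0.322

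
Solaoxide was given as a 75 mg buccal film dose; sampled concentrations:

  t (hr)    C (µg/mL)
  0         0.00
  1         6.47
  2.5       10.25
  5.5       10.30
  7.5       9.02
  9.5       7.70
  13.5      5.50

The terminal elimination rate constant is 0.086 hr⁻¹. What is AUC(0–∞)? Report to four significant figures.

AUC = 173.0 µg/mL·hr

Trapezoidal AUC_0→13.5:
  [0→1]: (0.00+6.47)/2 × 1 = 3.235
  [1→2.5]: (6.47+10.25)/2 × 1.5 = 12.54
  [2.5→5.5]: (10.25+10.30)/2 × 3 = 30.825
  [5.5→7.5]: (10.30+9.02)/2 × 2 = 19.32
  [7.5→9.5]: (9.02+7.70)/2 × 2 = 16.72
  [9.5→13.5]: (7.70+5.50)/2 × 4 = 26.4
  Sum = 109.04 µg/mL·hr
Extrapolated tail: C_last / k_e = 5.50 / 0.086 = 63.953
AUC_0→∞ = 109.04 + 63.953 = 172.993 µg/mL·hr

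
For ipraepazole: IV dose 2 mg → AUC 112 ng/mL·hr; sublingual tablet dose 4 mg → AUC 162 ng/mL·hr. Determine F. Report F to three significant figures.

F = 0.723

F = (AUC_ev / D_ev) / (AUC_iv / D_iv)
  = (162/4) / (112/2)
  = 40.5 / 56 = 0.7232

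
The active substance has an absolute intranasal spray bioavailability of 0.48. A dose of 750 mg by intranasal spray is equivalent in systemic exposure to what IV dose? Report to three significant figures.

Systemic exposure from an extravascular dose = F × D_ev, so the equivalent IV dose is F × D_ev.
D_iv = F × D_ev = 0.48 × 750 = 360 mg

D_iv = 360 mg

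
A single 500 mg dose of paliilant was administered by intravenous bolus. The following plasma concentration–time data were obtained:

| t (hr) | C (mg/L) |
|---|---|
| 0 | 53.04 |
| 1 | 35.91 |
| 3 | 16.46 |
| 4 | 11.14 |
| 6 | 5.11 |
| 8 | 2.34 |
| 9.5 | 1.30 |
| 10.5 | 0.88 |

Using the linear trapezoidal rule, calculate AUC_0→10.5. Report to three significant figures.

Trapezoidal AUC_0→10.5:
  [0→1]: (53.04+35.91)/2 × 1 = 44.475
  [1→3]: (35.91+16.46)/2 × 2 = 52.37
  [3→4]: (16.46+11.14)/2 × 1 = 13.8
  [4→6]: (11.14+5.11)/2 × 2 = 16.25
  [6→8]: (5.11+2.34)/2 × 2 = 7.45
  [8→9.5]: (2.34+1.30)/2 × 1.5 = 2.73
  [9.5→10.5]: (1.30+0.88)/2 × 1 = 1.09
  Sum = 138.165 mg/L·hr

AUC = 138 mg/L·hr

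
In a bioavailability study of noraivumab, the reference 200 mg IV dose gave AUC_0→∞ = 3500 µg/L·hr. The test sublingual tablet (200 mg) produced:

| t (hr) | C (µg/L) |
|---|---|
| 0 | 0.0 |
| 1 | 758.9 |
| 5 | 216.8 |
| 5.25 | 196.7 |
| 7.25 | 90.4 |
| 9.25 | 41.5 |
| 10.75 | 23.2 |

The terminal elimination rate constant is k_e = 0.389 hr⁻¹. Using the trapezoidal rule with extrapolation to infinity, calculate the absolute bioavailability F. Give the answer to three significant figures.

Trapezoidal AUC_0→10.75 (sublingual tablet):
  [0→1]: (0.0+758.9)/2 × 1 = 379.45
  [1→5]: (758.9+216.8)/2 × 4 = 1951.4
  [5→5.25]: (216.8+196.7)/2 × 0.25 = 51.6875
  [5.25→7.25]: (196.7+90.4)/2 × 2 = 287.1
  [7.25→9.25]: (90.4+41.5)/2 × 2 = 131.9
  [9.25→10.75]: (41.5+23.2)/2 × 1.5 = 48.525
  Sum = 2850.0625 µg/L·hr
Tail: C_last/k_e = 23.2/0.389 = 59.640
AUC_0→∞ (sublingual tablet) = 2850.0625 + 59.640 = 2909.7025 µg/L·hr
F = (AUC_ev/D_ev)/(AUC_iv/D_iv) = (2909.7025/200)/(3500/200) = 14.5485/17.5 = 0.8313

F = 0.831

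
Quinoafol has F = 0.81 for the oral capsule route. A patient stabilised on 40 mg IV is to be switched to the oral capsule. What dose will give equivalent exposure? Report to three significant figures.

For equal systemic exposure: F × D_ev = D_iv
D_ev = D_iv / F = 40 / 0.81 = 49.3827 mg

D_oral = 49.4 mg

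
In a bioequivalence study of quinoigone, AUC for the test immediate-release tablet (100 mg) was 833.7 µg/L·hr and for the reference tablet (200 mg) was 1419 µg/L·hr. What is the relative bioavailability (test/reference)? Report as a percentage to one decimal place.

F_rel = 117.5%

F_rel = (AUC_test/D_test) / (AUC_ref/D_ref)
      = (833.7/100) / (1419/200)
      = 8.337 / 7.095 = 1.1751 = 117.51%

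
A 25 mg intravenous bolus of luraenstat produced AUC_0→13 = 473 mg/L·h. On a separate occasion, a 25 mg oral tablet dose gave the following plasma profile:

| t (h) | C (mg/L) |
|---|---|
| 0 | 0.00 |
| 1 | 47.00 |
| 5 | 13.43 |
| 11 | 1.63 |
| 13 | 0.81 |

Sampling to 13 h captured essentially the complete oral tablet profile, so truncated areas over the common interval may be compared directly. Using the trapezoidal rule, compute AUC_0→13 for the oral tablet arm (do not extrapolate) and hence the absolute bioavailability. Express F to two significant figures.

Trapezoidal AUC_0→13 (oral tablet):
  [0→1]: (0.00+47.00)/2 × 1 = 23.5
  [1→5]: (47.00+13.43)/2 × 4 = 120.86
  [5→11]: (13.43+1.63)/2 × 6 = 45.18
  [11→13]: (1.63+0.81)/2 × 2 = 2.44
  Sum = 191.98 mg/L·h
F = (AUC_ev/D_ev)/(AUC_iv/D_iv) = (191.98/25)/(473/25) = 7.6792/18.92 = 0.4059

F = 0.41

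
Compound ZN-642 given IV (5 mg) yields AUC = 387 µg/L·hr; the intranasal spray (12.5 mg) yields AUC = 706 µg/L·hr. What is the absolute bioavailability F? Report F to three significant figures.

F = (AUC_ev / D_ev) / (AUC_iv / D_iv)
  = (706/12.5) / (387/5)
  = 56.48 / 77.4 = 0.7297

F = 0.730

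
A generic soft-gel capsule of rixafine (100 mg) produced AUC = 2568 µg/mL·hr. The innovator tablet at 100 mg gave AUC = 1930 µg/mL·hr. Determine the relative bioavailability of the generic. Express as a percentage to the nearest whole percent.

F_rel = 133%

F_rel = (AUC_test/D_test) / (AUC_ref/D_ref)
      = (2568/100) / (1930/100)
      = 25.68 / 19.3 = 1.3306 = 133.06%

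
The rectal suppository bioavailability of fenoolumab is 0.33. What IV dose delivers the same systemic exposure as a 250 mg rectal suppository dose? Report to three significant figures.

Systemic exposure from an extravascular dose = F × D_ev, so the equivalent IV dose is F × D_ev.
D_iv = F × D_ev = 0.33 × 250 = 82.5 mg

D_iv = 82.5 mg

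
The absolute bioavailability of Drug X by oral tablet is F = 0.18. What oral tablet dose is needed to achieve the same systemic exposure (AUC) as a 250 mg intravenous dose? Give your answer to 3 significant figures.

D_oral = 1390 mg

For equal systemic exposure: F × D_ev = D_iv
D_ev = D_iv / F = 250 / 0.18 = 1388.89 mg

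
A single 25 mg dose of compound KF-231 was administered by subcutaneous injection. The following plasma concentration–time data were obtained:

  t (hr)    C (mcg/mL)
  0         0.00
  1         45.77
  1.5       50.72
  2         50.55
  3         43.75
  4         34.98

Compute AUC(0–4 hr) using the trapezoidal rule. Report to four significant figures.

Trapezoidal AUC_0→4:
  [0→1]: (0.00+45.77)/2 × 1 = 22.885
  [1→1.5]: (45.77+50.72)/2 × 0.5 = 24.1225
  [1.5→2]: (50.72+50.55)/2 × 0.5 = 25.3175
  [2→3]: (50.55+43.75)/2 × 1 = 47.15
  [3→4]: (43.75+34.98)/2 × 1 = 39.365
  Sum = 158.84 mcg/mL·hr

AUC = 158.8 mcg/mL·hr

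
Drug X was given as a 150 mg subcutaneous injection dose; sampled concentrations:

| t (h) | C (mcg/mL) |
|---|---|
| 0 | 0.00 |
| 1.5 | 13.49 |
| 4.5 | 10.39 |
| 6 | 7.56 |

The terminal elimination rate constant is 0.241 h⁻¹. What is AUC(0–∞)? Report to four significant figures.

Trapezoidal AUC_0→6:
  [0→1.5]: (0.00+13.49)/2 × 1.5 = 10.1175
  [1.5→4.5]: (13.49+10.39)/2 × 3 = 35.82
  [4.5→6]: (10.39+7.56)/2 × 1.5 = 13.4625
  Sum = 59.4 mcg/mL·h
Extrapolated tail: C_last / k_e = 7.56 / 0.241 = 31.369
AUC_0→∞ = 59.4 + 31.369 = 90.769 mcg/mL·h

AUC = 90.77 mcg/mL·h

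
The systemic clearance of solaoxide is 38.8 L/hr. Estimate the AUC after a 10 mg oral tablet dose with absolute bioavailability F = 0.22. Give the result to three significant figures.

AUC = 0.0567 mg/L·hr

AUC_0→∞ = F × Dose / CL
        = 0.22 × 10 / 38.8 = 0.056701 mg/L·hr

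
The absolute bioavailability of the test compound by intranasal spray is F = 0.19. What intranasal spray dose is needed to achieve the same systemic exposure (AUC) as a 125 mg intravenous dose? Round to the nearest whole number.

For equal systemic exposure: F × D_ev = D_iv
D_ev = D_iv / F = 125 / 0.19 = 657.895 mg

D_intranasal = 658 mg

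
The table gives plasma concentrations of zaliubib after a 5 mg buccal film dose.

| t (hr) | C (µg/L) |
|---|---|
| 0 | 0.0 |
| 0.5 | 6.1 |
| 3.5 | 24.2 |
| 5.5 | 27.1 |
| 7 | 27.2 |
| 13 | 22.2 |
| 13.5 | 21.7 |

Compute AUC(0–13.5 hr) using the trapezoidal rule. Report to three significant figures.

AUC = 298 µg/L·hr

Trapezoidal AUC_0→13.5:
  [0→0.5]: (0.0+6.1)/2 × 0.5 = 1.525
  [0.5→3.5]: (6.1+24.2)/2 × 3 = 45.45
  [3.5→5.5]: (24.2+27.1)/2 × 2 = 51.3
  [5.5→7]: (27.1+27.2)/2 × 1.5 = 40.725
  [7→13]: (27.2+22.2)/2 × 6 = 148.2
  [13→13.5]: (22.2+21.7)/2 × 0.5 = 10.975
  Sum = 298.175 µg/L·hr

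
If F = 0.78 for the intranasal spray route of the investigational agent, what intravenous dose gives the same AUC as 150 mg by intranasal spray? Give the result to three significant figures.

D_iv = 117 mg

Systemic exposure from an extravascular dose = F × D_ev, so the equivalent IV dose is F × D_ev.
D_iv = F × D_ev = 0.78 × 150 = 117 mg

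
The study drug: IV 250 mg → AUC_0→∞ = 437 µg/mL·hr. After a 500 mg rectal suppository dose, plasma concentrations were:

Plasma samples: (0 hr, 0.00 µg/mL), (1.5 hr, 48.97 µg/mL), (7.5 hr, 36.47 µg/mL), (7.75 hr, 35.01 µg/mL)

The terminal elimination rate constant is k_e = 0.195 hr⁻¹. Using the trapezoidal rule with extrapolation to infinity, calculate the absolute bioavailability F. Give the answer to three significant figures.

Trapezoidal AUC_0→7.75 (rectal suppository):
  [0→1.5]: (0.00+48.97)/2 × 1.5 = 36.7275
  [1.5→7.5]: (48.97+36.47)/2 × 6 = 256.32
  [7.5→7.75]: (36.47+35.01)/2 × 0.25 = 8.935
  Sum = 301.9825 µg/mL·hr
Tail: C_last/k_e = 35.01/0.195 = 179.538
AUC_0→∞ (rectal suppository) = 301.9825 + 179.538 = 481.5205 µg/mL·hr
F = (AUC_ev/D_ev)/(AUC_iv/D_iv) = (481.5205/500)/(437/250) = 0.963041/1.748 = 0.5509

F = 0.551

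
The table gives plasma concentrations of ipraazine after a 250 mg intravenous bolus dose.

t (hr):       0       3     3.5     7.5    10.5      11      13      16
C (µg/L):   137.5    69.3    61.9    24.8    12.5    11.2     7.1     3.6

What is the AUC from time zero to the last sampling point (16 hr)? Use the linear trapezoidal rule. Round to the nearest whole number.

AUC = 613 µg/L·hr

Trapezoidal AUC_0→16:
  [0→3]: (137.5+69.3)/2 × 3 = 310.2
  [3→3.5]: (69.3+61.9)/2 × 0.5 = 32.8
  [3.5→7.5]: (61.9+24.8)/2 × 4 = 173.4
  [7.5→10.5]: (24.8+12.5)/2 × 3 = 55.95
  [10.5→11]: (12.5+11.2)/2 × 0.5 = 5.925
  [11→13]: (11.2+7.1)/2 × 2 = 18.3
  [13→16]: (7.1+3.6)/2 × 3 = 16.05
  Sum = 612.625 µg/L·hr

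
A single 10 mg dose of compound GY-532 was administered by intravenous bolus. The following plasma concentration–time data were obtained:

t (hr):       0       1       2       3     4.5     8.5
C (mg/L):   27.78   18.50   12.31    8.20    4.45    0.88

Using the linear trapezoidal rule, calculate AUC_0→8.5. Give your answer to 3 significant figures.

AUC = 68.9 mg/L·hr

Trapezoidal AUC_0→8.5:
  [0→1]: (27.78+18.50)/2 × 1 = 23.14
  [1→2]: (18.50+12.31)/2 × 1 = 15.405
  [2→3]: (12.31+8.20)/2 × 1 = 10.255
  [3→4.5]: (8.20+4.45)/2 × 1.5 = 9.4875
  [4.5→8.5]: (4.45+0.88)/2 × 4 = 10.66
  Sum = 68.9475 mg/L·hr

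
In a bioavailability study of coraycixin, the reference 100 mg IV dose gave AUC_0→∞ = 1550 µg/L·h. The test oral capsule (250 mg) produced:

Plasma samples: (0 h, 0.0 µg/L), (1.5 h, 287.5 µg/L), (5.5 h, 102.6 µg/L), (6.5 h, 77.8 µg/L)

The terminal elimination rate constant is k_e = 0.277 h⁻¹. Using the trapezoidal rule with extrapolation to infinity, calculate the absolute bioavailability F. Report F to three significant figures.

Trapezoidal AUC_0→6.5 (oral capsule):
  [0→1.5]: (0.0+287.5)/2 × 1.5 = 215.625
  [1.5→5.5]: (287.5+102.6)/2 × 4 = 780.2
  [5.5→6.5]: (102.6+77.8)/2 × 1 = 90.2
  Sum = 1086.025 µg/L·h
Tail: C_last/k_e = 77.8/0.277 = 280.866
AUC_0→∞ (oral capsule) = 1086.025 + 280.866 = 1366.891 µg/L·h
F = (AUC_ev/D_ev)/(AUC_iv/D_iv) = (1366.891/250)/(1550/100) = 5.467564/15.5 = 0.3527

F = 0.353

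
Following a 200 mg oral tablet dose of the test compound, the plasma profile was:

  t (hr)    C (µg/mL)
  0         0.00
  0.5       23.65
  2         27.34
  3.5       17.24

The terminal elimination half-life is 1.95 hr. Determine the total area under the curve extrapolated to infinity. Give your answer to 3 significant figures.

Trapezoidal AUC_0→3.5:
  [0→0.5]: (0.00+23.65)/2 × 0.5 = 5.9125
  [0.5→2]: (23.65+27.34)/2 × 1.5 = 38.2425
  [2→3.5]: (27.34+17.24)/2 × 1.5 = 33.435
  Sum = 77.59 µg/mL·hr
k_e = ln2 / t½ = 0.693147 / 1.95 = 0.3555 hr^-1
Extrapolated tail: C_last / k_e = 17.24 / 0.3555 = 48.495
AUC_0→∞ = 77.59 + 48.495 = 126.085 µg/mL·hr

AUC = 126 µg/mL·hr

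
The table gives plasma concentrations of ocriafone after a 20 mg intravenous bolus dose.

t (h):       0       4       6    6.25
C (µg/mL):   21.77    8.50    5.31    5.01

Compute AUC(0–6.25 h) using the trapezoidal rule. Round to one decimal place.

Trapezoidal AUC_0→6.25:
  [0→4]: (21.77+8.50)/2 × 4 = 60.54
  [4→6]: (8.50+5.31)/2 × 2 = 13.81
  [6→6.25]: (5.31+5.01)/2 × 0.25 = 1.29
  Sum = 75.64 µg/mL·h

AUC = 75.6 µg/mL·h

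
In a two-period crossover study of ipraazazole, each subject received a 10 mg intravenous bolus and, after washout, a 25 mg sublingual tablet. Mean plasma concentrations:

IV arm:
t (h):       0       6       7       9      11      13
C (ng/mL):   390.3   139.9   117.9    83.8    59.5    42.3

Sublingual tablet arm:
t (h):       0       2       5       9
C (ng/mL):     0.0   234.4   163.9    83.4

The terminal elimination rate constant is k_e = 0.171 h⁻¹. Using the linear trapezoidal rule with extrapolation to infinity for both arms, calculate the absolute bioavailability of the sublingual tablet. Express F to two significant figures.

F = 0.30

Trapezoidal AUC_0→13 (IV):
  [0→6]: (390.3+139.9)/2 × 6 = 1590.6
  [6→7]: (139.9+117.9)/2 × 1 = 128.9
  [7→9]: (117.9+83.8)/2 × 2 = 201.7
  [9→11]: (83.8+59.5)/2 × 2 = 143.3
  [11→13]: (59.5+42.3)/2 × 2 = 101.8
  Sum = 2166.3 ng/mL·h
IV tail: 42.3/0.171 = 247.368; AUC_iv,0→∞ = 2166.3 + 247.368 = 2413.668 ng/mL·h
Trapezoidal AUC_0→9 (sublingual tablet):
  [0→2]: (0.0+234.4)/2 × 2 = 234.4
  [2→5]: (234.4+163.9)/2 × 3 = 597.45
  [5→9]: (163.9+83.4)/2 × 4 = 494.6
  Sum = 1326.45 ng/mL·h
sublingual tablet tail: 83.4/0.171 = 487.719; AUC_ev,0→∞ = 1326.45 + 487.719 = 1814.169 ng/mL·h
F = (AUC_ev/D_ev)/(AUC_iv/D_iv) = (1814.169/25)/(2413.668/10) = 72.56676/241.3668 = 0.3006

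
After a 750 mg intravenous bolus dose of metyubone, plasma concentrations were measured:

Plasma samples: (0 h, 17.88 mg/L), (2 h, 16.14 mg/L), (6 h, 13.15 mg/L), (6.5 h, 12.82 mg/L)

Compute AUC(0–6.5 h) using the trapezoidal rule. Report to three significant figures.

Trapezoidal AUC_0→6.5:
  [0→2]: (17.88+16.14)/2 × 2 = 34.02
  [2→6]: (16.14+13.15)/2 × 4 = 58.58
  [6→6.5]: (13.15+12.82)/2 × 0.5 = 6.4925
  Sum = 99.0925 mg/L·h

AUC = 99.1 mg/L·h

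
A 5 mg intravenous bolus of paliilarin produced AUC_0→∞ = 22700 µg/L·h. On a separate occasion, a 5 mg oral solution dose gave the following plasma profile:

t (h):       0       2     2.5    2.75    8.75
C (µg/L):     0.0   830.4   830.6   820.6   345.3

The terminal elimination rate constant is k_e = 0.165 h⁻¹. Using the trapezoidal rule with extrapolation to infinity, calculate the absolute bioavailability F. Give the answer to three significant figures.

F = 0.310

Trapezoidal AUC_0→8.75 (oral solution):
  [0→2]: (0.0+830.4)/2 × 2 = 830.4
  [2→2.5]: (830.4+830.6)/2 × 0.5 = 415.25
  [2.5→2.75]: (830.6+820.6)/2 × 0.25 = 206.4
  [2.75→8.75]: (820.6+345.3)/2 × 6 = 3497.7
  Sum = 4949.75 µg/L·h
Tail: C_last/k_e = 345.3/0.165 = 2092.727
AUC_0→∞ (oral solution) = 4949.75 + 2092.727 = 7042.477 µg/L·h
F = (AUC_ev/D_ev)/(AUC_iv/D_iv) = (7042.477/5)/(22700/5) = 1408.4954/4540 = 0.3102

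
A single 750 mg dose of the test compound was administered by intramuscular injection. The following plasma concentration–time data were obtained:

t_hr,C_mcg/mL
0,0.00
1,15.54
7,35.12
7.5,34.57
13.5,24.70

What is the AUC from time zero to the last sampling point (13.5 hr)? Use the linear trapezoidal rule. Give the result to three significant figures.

Trapezoidal AUC_0→13.5:
  [0→1]: (0.00+15.54)/2 × 1 = 7.77
  [1→7]: (15.54+35.12)/2 × 6 = 151.98
  [7→7.5]: (35.12+34.57)/2 × 0.5 = 17.4225
  [7.5→13.5]: (34.57+24.70)/2 × 6 = 177.81
  Sum = 354.9825 mcg/mL·hr

AUC = 355 mcg/mL·hr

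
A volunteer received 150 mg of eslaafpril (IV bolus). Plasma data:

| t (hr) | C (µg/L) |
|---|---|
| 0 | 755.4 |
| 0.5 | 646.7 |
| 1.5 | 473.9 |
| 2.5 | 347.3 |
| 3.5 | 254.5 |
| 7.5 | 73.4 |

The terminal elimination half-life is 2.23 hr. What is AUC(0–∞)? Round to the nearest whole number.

AUC = 2514 µg/L·hr

Trapezoidal AUC_0→7.5:
  [0→0.5]: (755.4+646.7)/2 × 0.5 = 350.525
  [0.5→1.5]: (646.7+473.9)/2 × 1 = 560.3
  [1.5→2.5]: (473.9+347.3)/2 × 1 = 410.6
  [2.5→3.5]: (347.3+254.5)/2 × 1 = 300.9
  [3.5→7.5]: (254.5+73.4)/2 × 4 = 655.8
  Sum = 2278.125 µg/L·hr
k_e = ln2 / t½ = 0.693147 / 2.23 = 0.3108 hr^-1
Extrapolated tail: C_last / k_e = 73.4 / 0.3108 = 236.165
AUC_0→∞ = 2278.125 + 236.165 = 2514.29 µg/L·hr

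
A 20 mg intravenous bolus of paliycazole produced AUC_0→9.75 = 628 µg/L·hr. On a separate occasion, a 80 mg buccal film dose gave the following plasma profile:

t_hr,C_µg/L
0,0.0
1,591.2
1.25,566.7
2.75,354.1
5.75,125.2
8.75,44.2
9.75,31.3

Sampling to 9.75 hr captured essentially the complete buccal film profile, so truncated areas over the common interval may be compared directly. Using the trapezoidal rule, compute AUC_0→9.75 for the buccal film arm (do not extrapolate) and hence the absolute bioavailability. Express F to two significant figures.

Trapezoidal AUC_0→9.75 (buccal film):
  [0→1]: (0.0+591.2)/2 × 1 = 295.6
  [1→1.25]: (591.2+566.7)/2 × 0.25 = 144.7375
  [1.25→2.75]: (566.7+354.1)/2 × 1.5 = 690.6
  [2.75→5.75]: (354.1+125.2)/2 × 3 = 718.95
  [5.75→8.75]: (125.2+44.2)/2 × 3 = 254.1
  [8.75→9.75]: (44.2+31.3)/2 × 1 = 37.75
  Sum = 2141.7375 µg/L·hr
F = (AUC_ev/D_ev)/(AUC_iv/D_iv) = (2141.7375/80)/(628/20) = 26.7717/31.4 = 0.8526

F = 0.85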